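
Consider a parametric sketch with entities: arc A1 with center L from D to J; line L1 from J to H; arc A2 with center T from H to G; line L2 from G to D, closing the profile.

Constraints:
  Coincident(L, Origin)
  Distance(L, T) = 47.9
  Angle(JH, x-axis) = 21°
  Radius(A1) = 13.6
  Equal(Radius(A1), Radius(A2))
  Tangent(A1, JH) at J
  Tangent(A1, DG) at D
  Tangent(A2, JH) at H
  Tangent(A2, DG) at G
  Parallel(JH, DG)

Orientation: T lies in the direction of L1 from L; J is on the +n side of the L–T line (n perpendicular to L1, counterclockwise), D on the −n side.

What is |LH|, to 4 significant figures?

49.79

Tangency of A1 to both parallel lines with radius 13.6 puts J and D at L ± 13.6·n: J = (-4.874, 12.70), D = (4.874, -12.70). Equal radii place H and G the same way about T: H = T + 13.6·n = (39.84, 29.86), G = T − 13.6·n = (49.59, 4.469). Then |LH| = |H − L| = 49.79.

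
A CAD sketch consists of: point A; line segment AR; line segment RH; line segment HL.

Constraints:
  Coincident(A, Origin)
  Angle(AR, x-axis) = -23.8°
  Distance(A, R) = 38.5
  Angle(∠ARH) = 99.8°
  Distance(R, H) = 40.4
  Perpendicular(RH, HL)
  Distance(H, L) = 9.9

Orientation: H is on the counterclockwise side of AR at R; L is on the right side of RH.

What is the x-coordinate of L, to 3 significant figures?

65.8

∠ARH = 99.8°, so RH runs at -23.8° + (180° − 99.8°) = 56.4° from the x-axis; with |RH| = 40.4, H = R + 40.4·(cos 56.4°, sin 56.4°) = (57.6, 18.1). The perpendicularity gives HL at right angles to RH; with |HL| = 9.9 on the right of RH, L = H + 9.9·(0.833, -0.553) = (65.8, 12.6). So L.x = 65.8.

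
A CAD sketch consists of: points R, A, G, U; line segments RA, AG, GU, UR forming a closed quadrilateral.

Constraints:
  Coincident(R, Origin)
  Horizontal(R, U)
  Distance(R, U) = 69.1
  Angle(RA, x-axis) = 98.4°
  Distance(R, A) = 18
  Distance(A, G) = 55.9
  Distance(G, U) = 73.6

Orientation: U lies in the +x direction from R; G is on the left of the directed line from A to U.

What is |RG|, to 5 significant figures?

69.816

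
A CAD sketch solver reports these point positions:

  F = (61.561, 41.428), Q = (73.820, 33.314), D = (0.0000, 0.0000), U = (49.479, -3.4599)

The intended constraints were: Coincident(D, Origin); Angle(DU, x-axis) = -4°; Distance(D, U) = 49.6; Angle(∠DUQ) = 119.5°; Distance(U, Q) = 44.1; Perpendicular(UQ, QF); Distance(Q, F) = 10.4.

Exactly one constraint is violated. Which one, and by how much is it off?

Distance(Q, F) = 10.4 — off by 4.30.

D = (0.00, 0.00) ✓; DU at -4.000° ✓; |DU| = 49.60 ✓; ∠DUQ = 119.5° ✓; |UQ| = 44.10 ✓; ∠(UQ, QF) = 90.00° ✓; |QF| = 14.70 ✗.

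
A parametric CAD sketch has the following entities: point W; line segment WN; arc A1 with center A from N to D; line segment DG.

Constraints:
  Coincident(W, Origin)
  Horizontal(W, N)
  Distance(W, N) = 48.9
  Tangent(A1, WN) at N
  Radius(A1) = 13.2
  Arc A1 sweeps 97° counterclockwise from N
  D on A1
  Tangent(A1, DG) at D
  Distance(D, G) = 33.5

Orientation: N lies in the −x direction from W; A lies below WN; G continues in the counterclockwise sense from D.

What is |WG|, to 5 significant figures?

75.261

W is at the origin; WN is horizontal with |WN| = 48.9 and N on the −x side, so N = (-48.900, 0.0000). Tangency of A1 to WN means the radius AN is perpendicular to WN, so A = N + (0, -13.2) = (-48.900, -13.200). On A1, N sits at bearing 90° from A; a 97° counterclockwise sweep puts D at bearing 187°, so D = A + 13.2·(cos 187°, sin 187°) = (-62.002, -14.809). A1 meets DG tangentially, so AD is at right angles to DG, so DG runs along (−sin 187°, cos 187°); with |DG| = 33.5, G = (-57.919, -48.059). Then |WG| = |G − W| = 75.261.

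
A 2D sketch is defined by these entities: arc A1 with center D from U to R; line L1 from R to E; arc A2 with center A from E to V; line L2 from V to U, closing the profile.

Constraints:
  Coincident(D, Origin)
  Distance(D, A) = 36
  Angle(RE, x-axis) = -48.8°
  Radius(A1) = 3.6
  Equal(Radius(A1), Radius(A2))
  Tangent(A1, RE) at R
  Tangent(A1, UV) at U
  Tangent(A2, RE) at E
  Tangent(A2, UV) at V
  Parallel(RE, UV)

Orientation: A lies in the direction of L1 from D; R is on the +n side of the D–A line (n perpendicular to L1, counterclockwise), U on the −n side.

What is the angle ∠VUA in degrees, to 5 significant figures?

5.7106°

The slot axis is L1's direction at -48.8°, so u = (cos -48.8°, sin -48.8°) = (0.65869, -0.75241) and n = (−sin -48.8°, cos -48.8°) = (0.75241, 0.65869). D is at the origin and A lies 36.0 along u from D, so A = 36.0·u = (23.713, -27.087). Tangency of A1 to both parallel lines with radius 3.6 puts R and U at D ± 3.6·n: R = (2.7087, 2.3713), U = (-2.7087, -2.3713). Equal radii place E and V the same way about A: E = A + 3.6·n = (26.422, -24.716), V = A − 3.6·n = (21.004, -29.458). Then cos ∠VUA = UV·UA / (|UV||UA|), giving 5.7106°.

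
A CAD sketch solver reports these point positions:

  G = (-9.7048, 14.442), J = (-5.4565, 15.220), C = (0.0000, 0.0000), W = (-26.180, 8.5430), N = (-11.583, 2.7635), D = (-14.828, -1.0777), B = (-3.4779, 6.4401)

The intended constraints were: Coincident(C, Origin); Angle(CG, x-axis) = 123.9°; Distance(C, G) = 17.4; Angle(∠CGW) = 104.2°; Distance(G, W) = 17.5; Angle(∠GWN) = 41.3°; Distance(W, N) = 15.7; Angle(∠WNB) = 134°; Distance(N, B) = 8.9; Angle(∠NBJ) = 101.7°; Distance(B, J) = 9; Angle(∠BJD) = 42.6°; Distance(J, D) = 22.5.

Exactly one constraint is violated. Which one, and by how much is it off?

Distance(J, D) = 22.5 — off by 3.70.

C = (0.00, 0.00) ✓; CG at 123.9° ✓; |CG| = 17.40 ✓; ∠CGW = 104.2° ✓; |GW| = 17.50 ✓; ∠GWN = 41.30° ✓; |WN| = 15.70 ✓; ∠WNB = 134.0° ✓; |NB| = 8.900 ✓; ∠NBJ = 101.7° ✓; |BJ| = 9.000 ✓; ∠BJD = 42.60° ✓; |JD| = 18.80 ✗.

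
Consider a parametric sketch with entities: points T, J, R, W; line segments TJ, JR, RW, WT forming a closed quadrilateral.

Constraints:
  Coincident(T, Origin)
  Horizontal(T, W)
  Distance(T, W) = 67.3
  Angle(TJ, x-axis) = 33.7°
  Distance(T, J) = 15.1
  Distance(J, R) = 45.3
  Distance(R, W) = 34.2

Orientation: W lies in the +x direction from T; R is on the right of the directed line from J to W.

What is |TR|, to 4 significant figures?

50.06

Checks: |JR| = 45.30 ✓; |RW| = 34.20 ✓.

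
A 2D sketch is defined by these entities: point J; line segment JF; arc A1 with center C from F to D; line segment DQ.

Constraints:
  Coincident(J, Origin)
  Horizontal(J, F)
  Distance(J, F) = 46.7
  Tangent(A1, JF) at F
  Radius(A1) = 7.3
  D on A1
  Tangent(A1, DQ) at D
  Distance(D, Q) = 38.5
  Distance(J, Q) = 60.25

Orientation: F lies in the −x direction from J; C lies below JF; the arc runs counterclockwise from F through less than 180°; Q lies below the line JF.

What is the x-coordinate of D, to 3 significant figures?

-53.5

Checks: |JF| = 46.70 ✓; |CD| = 7.300 ✓; ∠(CD, DQ) = 90.00° ✓; |DQ| = 38.50 ✓; |JQ| = 60.25 ✓.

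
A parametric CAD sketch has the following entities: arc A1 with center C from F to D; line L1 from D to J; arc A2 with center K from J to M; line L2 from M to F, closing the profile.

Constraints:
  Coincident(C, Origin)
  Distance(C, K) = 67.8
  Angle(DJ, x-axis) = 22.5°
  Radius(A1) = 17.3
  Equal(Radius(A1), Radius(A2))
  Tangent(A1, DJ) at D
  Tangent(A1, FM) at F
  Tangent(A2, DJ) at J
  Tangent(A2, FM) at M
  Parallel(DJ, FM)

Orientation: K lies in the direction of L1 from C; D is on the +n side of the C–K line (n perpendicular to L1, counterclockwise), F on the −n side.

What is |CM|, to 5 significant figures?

69.972

Tangency of A1 to both parallel lines with radius 17.3 puts D and F at C ± 17.3·n: D = (-6.6204, 15.983), F = (6.6204, -15.983). Equal radii place J and M the same way about K: J = K + 17.3·n = (56.019, 41.929), M = K − 17.3·n = (69.259, 9.9628). Then |CM| = |M − C| = 69.972.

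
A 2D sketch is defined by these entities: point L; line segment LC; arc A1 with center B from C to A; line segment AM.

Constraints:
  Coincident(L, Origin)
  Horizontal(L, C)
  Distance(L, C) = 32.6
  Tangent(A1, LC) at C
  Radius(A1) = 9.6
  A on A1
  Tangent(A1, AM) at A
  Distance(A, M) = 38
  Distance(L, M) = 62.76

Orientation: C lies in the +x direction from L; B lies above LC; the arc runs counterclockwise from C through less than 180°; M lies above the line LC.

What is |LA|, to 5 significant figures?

43.369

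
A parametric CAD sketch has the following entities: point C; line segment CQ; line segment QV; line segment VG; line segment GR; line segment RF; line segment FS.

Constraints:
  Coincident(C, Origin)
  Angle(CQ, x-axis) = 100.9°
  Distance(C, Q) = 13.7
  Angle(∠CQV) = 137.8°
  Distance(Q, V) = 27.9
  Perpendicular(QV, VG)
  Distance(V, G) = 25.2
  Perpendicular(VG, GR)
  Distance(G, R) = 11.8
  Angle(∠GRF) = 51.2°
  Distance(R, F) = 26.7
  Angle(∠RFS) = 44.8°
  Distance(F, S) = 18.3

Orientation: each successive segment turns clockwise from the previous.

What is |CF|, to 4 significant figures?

43.25

VG ⟂ GR, so GR runs at -121.3°; with |GR| = 11.8, R = (27.31, 14.12). ∠GRF = 51.2° gives RF at 109.9° from the x-axis; with |RF| = 26.7, F = (18.22, 39.22). Then |CF| = |F − C| = 43.25.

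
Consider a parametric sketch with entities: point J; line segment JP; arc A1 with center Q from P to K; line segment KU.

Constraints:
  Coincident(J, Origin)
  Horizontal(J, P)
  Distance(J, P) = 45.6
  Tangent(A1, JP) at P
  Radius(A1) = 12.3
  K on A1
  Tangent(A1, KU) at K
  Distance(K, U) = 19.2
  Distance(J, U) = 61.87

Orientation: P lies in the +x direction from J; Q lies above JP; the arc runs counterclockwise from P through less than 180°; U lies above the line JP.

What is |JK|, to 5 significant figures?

59.519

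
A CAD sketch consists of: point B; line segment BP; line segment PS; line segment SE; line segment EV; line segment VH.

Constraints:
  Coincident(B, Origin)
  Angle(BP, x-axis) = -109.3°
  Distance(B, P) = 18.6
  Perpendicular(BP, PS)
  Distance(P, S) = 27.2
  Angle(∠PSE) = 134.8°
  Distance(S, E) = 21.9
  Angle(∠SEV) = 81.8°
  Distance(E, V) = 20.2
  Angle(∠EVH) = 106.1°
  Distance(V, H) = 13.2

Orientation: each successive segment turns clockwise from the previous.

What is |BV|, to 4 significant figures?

27.90

B is at the origin; BP runs at -109.3° with length 18.6, so P = (-6.148, -17.55). The perpendicularity gives PS at right angles to BP, so PS runs at 160.7°; with |PS| = 27.2, S = (-31.82, -8.565). ∠PSE = 134.8° gives SE at 115.5° from the x-axis; with |SE| = 21.9, E = (-41.25, 11.20). ∠SEV = 81.8° gives EV at 17.30° from the x-axis; with |EV| = 20.2, V = (-21.96, 17.21). Then |BV| = |V − B| = 27.90.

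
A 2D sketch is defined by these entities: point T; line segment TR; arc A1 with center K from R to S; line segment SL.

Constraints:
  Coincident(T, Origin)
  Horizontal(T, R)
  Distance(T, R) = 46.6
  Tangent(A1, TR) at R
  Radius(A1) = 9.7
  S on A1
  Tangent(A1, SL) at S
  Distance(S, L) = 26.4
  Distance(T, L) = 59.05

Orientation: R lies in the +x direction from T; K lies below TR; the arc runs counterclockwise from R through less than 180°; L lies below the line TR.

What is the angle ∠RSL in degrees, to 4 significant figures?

126.2°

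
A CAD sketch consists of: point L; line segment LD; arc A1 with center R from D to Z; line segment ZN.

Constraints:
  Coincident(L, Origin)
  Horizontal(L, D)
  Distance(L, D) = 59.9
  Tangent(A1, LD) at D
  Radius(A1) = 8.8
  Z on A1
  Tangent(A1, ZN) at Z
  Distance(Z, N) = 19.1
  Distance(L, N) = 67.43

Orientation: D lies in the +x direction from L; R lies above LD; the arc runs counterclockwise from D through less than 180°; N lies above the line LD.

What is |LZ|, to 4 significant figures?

69.09

L is at the origin; LD is horizontal with |LD| = 59.9 and D on the +x side, so D = (59.90, 0.000). A1 meets LD tangentially, so RD is at right angles to LD, so R = D + (0, 8.8) = (59.90, 8.800). Since RZ ⟂ ZN (tangency), |RN| = √(8.8² + 19.1²) = 21.03 regardless of where Z sits on A1. So N lies on both circle(L, 67.43) and circle(R, 21.03); the above-LD intersection is N = (60.48, 29.82). Z is the foot of the tangent from N: Z = (67.99, 12.26).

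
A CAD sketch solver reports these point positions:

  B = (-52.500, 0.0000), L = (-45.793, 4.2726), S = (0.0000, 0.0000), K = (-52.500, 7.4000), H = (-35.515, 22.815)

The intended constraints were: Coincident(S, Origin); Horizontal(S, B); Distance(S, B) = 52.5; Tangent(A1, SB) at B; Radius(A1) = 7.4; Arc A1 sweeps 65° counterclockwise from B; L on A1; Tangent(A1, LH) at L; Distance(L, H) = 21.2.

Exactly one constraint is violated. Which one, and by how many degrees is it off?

Tangent(A1, LH) at L — off by 4.00°.

S = (0.00, 0.00) ✓; S.y = 0.00, B.y = 0.00 ✓; |SB| = 52.50 ✓; ∠(KB, BS) = 90.00° ✓; |KB| = 7.400 ✓; bearing(K→L) − bearing(K→B) = 65.00° ✓; |KL| = 7.400 ✓; ∠(KL, LH) = 94.00° ✗; |LH| = 21.20 ✓.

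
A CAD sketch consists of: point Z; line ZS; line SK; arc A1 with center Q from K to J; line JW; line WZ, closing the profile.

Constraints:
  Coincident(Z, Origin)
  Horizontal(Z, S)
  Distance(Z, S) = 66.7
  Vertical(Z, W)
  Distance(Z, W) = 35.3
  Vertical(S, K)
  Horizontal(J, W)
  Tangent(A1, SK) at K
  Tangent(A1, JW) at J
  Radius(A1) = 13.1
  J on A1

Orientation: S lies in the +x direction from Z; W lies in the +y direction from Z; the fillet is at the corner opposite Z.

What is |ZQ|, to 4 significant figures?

58.02

Z is at the origin; ZS is horizontal with |ZS| = 66.7 and S on the +x side, so S = (66.70, 0.000). Z and W share the same x with |ZW| = 35.3 and W on the +y side, so W = (0.000, 35.30). The virtual corner opposite Z is at (66.70, 35.30). Tangency of A1 to SK means the radius QK is perpendicular to SK and the tangent condition forces QJ to be normal to JW, with radius 13.1, so the center Q sits 13.1 in from both sides at Q = (53.60, 22.20). Then |ZQ| = |Q − Z| = 58.02.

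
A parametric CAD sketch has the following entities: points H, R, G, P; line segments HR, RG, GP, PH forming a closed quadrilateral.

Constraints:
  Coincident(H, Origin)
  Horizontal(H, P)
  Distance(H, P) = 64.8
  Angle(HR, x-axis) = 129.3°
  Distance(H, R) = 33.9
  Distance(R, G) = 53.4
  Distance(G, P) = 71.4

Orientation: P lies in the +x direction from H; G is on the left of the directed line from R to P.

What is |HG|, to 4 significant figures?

61.29

H is at the origin; H and P share the same y with |HP| = 64.8 and P in +x, so P = (64.8, 0). HR runs at 129.3° with |HR| = 33.9, so R = (-21.47, 26.23). G is determined by |RG| = 53.4 and |GP| = 71.4 together: it lies at the intersection of circle(R, 53.4) and circle(P, 71.4). With |RP| = 90.17, the foot of the radical line on RP is 32.63 from R and the perpendicular offset is √(53.4² − 32.63²) = 42.27. Taking the left-of-RP solution: G = (22.04, 57.18).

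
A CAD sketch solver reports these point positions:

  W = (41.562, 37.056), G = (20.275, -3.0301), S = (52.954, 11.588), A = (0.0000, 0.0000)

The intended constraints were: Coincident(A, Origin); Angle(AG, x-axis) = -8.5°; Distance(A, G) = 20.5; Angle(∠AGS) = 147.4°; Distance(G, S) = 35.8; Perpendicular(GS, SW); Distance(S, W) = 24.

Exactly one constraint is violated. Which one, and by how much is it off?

Distance(S, W) = 24 — off by 3.90.

A = (0.00, 0.00) ✓; AG at -8.500° ✓; |AG| = 20.50 ✓; ∠AGS = 147.4° ✓; |GS| = 35.80 ✓; ∠(GS, SW) = 90.00° ✓; |SW| = 27.90 ✗.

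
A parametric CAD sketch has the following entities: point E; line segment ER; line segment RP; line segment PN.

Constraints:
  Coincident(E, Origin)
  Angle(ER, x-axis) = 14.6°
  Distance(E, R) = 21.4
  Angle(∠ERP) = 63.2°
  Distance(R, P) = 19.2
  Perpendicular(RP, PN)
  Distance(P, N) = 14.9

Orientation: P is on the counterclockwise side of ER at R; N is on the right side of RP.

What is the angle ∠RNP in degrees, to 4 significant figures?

52.19°

E is at the origin; ER runs at 14.6° with length 21.4, so R = 21.4·(cos 14.6°, sin 14.6°) = (20.71, 5.394). ∠ERP = 63.2°, so RP runs at 14.6° + (180° − 63.2°) = 131.4° from the x-axis; with |RP| = 19.2, P = R + 19.2·(cos 131.4°, sin 131.4°) = (8.012, 19.80). RP is perpendicular to PN; with |PN| = 14.9 on the right of RP, N = P + 14.9·(0.7501, 0.6613) = (19.19, 29.65). Then cos ∠RNP = NR·NP / (|NR||NP|), giving 52.19°.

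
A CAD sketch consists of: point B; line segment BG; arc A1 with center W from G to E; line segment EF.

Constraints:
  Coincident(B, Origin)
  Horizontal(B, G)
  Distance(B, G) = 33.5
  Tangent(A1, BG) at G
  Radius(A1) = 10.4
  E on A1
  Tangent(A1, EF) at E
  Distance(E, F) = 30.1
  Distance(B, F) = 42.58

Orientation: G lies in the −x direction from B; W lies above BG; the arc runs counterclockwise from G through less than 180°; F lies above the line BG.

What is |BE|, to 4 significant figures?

24.82

B is at the origin; BG is horizontal with |BG| = 33.5 and G on the −x side, so G = (-33.50, 0.000). A1 meets BG tangentially, so WG is at right angles to BG, so W = G + (0, 10.4) = (-33.50, 10.40). Since WE ⟂ EF (tangency), |WF| = √(10.4² + 30.1²) = 31.85 regardless of where E sits on A1. So F lies on both circle(B, 42.58) and circle(W, 31.85); the above-BG intersection is F = (-18.36, 38.42). E is the foot of the tangent from F: E = (-23.24, 8.715).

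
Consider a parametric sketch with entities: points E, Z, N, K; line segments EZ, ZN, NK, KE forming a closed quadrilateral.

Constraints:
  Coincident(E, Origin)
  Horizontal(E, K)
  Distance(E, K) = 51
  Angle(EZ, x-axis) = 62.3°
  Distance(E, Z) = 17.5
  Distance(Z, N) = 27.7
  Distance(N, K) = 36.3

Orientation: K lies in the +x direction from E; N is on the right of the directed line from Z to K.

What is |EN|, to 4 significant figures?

19.71

Checks: |ZN| = 27.70 ✓; |NK| = 36.30 ✓.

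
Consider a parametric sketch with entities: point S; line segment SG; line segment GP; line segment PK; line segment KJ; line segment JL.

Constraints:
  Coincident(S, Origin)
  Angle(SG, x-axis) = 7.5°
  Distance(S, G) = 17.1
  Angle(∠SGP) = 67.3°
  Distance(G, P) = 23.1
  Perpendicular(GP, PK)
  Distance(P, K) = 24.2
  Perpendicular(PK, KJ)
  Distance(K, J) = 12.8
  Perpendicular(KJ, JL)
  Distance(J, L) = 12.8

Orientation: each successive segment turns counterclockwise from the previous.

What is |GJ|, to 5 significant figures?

26.301

GP is perpendicular to PK, so PK runs at -149.80°; with |PK| = 24.2, K = (-15.582, 10.024). PK is perpendicular to KJ, so KJ runs at -59.800°; with |KJ| = 12.8, J = (-9.1428, -1.0391). Then |GJ| = |J − G| = 26.301.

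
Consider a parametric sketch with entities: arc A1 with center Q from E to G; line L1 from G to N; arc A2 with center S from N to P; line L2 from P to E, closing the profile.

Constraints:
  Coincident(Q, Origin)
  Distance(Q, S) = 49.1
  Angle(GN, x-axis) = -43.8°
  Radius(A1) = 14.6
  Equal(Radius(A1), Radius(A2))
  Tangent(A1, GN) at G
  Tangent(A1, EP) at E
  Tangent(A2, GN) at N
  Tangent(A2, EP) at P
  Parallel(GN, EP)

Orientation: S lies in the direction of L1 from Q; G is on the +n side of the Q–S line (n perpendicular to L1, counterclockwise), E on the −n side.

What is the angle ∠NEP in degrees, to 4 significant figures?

30.74°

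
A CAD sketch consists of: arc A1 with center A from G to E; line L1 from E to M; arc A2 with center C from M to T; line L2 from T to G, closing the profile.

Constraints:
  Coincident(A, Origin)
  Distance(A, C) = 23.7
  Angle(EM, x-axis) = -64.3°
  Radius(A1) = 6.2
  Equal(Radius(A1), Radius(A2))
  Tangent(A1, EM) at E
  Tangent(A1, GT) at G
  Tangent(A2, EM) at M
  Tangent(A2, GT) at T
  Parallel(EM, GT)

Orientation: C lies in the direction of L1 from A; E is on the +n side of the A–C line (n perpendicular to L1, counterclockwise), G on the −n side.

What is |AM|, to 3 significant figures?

24.5

The slot axis is L1's direction at -64.3°, so u = (cos -64.3°, sin -64.3°) = (0.434, -0.901) and n = (−sin -64.3°, cos -64.3°) = (0.901, 0.434). A is at the origin and C lies 23.7 along u from A, so C = 23.7·u = (10.3, -21.4). Tangency of A1 to both parallel lines with radius 6.2 puts E and G at A ± 6.2·n: E = (5.59, 2.69), G = (-5.59, -2.69). Equal radii place M and T the same way about C: M = C + 6.2·n = (15.9, -18.7), T = C − 6.2·n = (4.69, -24.0). Then |AM| = |M − A| = 24.5.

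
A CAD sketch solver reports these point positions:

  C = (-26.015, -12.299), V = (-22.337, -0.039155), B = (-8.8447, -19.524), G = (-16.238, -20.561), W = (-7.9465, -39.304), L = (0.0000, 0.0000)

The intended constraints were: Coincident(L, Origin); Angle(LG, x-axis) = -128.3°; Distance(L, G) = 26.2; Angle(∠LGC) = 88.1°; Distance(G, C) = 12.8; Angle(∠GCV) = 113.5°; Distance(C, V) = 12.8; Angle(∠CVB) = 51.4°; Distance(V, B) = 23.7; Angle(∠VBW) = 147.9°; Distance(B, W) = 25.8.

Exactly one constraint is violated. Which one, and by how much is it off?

Distance(B, W) = 25.8 — off by 6.00.

L = (0.00, 0.00) ✓; LG at -128.3° ✓; |LG| = 26.20 ✓; ∠LGC = 88.10° ✓; |GC| = 12.80 ✓; ∠GCV = 113.5° ✓; |CV| = 12.80 ✓; ∠CVB = 51.40° ✓; |VB| = 23.70 ✓; ∠VBW = 147.9° ✓; |BW| = 19.80 ✗.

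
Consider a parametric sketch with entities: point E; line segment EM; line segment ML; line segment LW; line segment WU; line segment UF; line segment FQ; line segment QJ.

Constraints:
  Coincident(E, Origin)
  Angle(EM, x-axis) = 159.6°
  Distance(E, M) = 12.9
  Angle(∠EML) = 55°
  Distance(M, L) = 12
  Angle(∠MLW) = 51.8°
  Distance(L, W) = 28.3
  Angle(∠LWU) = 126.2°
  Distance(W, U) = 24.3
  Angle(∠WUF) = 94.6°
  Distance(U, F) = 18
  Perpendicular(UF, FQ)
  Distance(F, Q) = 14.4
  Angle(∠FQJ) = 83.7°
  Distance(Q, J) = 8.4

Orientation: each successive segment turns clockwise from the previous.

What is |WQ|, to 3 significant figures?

22.2

E is at the origin; EM runs at 159.6° with length 12.9, so M = (-12.1, 4.50). ∠EML = 55.0° gives ML at 34.6° from the x-axis; with |ML| = 12.0, L = (-2.21, 11.3). ∠MLW = 51.8° gives LW at -93.6° from the x-axis; with |LW| = 28.3, W = (-3.99, -16.9). ∠LWU = 126.2° gives WU at -147° from the x-axis; with |WU| = 24.3, U = (-24.5, -30.0). ∠WUF = 94.6° gives UF at 127° from the x-axis; with |UF| = 18.0, F = (-35.3, -15.7). The perpendicularity gives FQ at right angles to UF, so FQ runs at 37.2°; with |FQ| = 14.4, Q = (-23.9, -6.98). Then |WQ| = |Q − W| = 22.2.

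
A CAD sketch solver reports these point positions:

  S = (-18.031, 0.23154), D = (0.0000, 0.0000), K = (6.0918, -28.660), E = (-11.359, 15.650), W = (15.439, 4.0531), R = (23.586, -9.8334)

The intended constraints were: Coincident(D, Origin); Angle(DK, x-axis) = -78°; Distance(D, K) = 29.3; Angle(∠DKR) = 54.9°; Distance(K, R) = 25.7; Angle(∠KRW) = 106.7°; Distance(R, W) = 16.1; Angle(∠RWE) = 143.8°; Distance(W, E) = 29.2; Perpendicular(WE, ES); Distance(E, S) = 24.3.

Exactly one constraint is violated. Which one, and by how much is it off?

Distance(E, S) = 24.3 — off by 7.50.

D = (0.00, 0.00) ✓; DK at -78.00° ✓; |DK| = 29.30 ✓; ∠DKR = 54.90° ✓; |KR| = 25.70 ✓; ∠KRW = 106.7° ✓; |RW| = 16.10 ✓; ∠RWE = 143.8° ✓; |WE| = 29.20 ✓; ∠(WE, ES) = 90.00° ✓; |ES| = 16.80 ✗.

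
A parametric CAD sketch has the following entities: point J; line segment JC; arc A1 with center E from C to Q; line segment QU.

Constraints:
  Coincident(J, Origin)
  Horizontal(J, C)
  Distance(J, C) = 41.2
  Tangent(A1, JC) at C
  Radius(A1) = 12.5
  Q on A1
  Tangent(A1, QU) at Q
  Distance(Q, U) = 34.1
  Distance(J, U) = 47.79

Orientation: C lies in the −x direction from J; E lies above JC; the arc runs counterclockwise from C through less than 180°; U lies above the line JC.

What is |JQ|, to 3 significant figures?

30.6

J is at the origin; J and C share the same y with |JC| = 41.2 and C on the −x side, so C = (-41.2, 0.00). The tangent condition forces EC to be normal to JC, so E = C + (0, 12.5) = (-41.2, 12.5). Since EQ ⟂ QU (tangency), |EU| = √(12.5² + 34.1²) = 36.3 regardless of where Q sits on A1. So U lies on both circle(J, 47.79) and circle(E, 36.3); the above-JC intersection is U = (-21.2, 42.8). Q is the foot of the tangent from U: Q = (-29.0, 9.63).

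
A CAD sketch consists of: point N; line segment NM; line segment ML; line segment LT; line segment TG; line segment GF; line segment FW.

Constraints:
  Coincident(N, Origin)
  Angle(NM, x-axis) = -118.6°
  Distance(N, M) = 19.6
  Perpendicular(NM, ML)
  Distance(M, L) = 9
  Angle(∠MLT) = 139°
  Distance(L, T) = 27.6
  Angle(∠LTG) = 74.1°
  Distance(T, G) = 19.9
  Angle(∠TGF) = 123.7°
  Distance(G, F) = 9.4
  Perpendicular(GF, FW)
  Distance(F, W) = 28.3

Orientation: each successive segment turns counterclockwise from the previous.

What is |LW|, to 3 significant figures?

6.71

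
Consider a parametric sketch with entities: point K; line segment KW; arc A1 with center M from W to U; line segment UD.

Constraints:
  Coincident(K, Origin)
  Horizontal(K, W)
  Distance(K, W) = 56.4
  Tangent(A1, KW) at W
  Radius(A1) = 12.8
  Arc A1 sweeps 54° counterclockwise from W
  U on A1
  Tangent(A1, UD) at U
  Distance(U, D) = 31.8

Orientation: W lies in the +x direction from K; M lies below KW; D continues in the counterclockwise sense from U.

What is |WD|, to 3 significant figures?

42.5

K is at the origin; KW is horizontal with |KW| = 56.4 and W on the +x side, so W = (56.4, 0.00). Tangency of A1 to KW means the radius MW is perpendicular to KW, so M = W + (0, -12.8) = (56.4, -12.8). On A1, W sits at bearing 90° from M; a 54° counterclockwise sweep puts U at bearing 144°, so U = M + 12.8·(cos 144°, sin 144°) = (46.0, -5.28). The tangent condition forces MU to be normal to UD, so UD runs along (−sin 144°, cos 144°); with |UD| = 31.8, D = (27.4, -31.0). Then |WD| = |D − W| = 42.5.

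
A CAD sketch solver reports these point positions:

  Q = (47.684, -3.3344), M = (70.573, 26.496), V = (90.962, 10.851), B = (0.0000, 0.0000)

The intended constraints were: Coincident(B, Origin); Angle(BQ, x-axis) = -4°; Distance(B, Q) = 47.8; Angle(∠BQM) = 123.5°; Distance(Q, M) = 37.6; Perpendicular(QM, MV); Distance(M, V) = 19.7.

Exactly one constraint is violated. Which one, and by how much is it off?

Distance(M, V) = 19.7 — off by 6.00.

B = (0.00, 0.00) ✓; BQ at -4.000° ✓; |BQ| = 47.80 ✓; ∠BQM = 123.5° ✓; |QM| = 37.60 ✓; ∠(QM, MV) = 90.00° ✓; |MV| = 25.70 ✗.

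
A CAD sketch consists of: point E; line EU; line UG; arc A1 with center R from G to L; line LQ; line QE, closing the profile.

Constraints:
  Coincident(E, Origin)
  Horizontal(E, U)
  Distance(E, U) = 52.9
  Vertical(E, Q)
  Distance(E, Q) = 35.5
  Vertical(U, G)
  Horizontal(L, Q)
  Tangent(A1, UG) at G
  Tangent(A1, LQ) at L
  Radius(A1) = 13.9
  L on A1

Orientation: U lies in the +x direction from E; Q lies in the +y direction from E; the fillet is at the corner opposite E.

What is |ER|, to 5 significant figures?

44.582

E is at the origin; E and U share the same y with |EU| = 52.9 and U on the +x side, so U = (52.900, 0.0000). E and Q share the same x with |EQ| = 35.5 and Q on the +y side, so Q = (0.0000, 35.500). The virtual corner opposite E is at (52.900, 35.500). Tangency of A1 to UG means the radius RG is perpendicular to UG and A1 meets LQ tangentially, so RL is at right angles to LQ, with radius 13.9, so the center R sits 13.9 in from both sides at R = (39.000, 21.600). Then |ER| = |R − E| = 44.582.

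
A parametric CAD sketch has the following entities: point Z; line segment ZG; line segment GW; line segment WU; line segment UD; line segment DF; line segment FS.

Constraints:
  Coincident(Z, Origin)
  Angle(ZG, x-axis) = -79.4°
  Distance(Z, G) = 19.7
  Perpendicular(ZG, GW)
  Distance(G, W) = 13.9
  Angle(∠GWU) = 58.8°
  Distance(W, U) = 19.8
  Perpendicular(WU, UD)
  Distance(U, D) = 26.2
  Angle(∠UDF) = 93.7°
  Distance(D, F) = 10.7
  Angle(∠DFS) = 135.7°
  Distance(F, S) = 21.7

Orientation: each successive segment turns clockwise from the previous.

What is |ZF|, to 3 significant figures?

29.3

Z is at the origin; ZG runs at -79.4° with length 19.7, so G = (3.62, -19.4). The perpendicularity gives GW at right angles to ZG, so GW runs at -169°; with |GW| = 13.9, W = (-10.0, -21.9). ∠GWU = 58.8° gives WU at 69.4° from the x-axis; with |WU| = 19.8, U = (-3.07, -3.39). WU is perpendicular to UD, so UD runs at -20.6°; with |UD| = 26.2, D = (21.5, -12.6). ∠UDF = 93.7° gives DF at -107° from the x-axis; with |DF| = 10.7, F = (18.3, -22.8). Then |ZF| = |F − Z| = 29.3.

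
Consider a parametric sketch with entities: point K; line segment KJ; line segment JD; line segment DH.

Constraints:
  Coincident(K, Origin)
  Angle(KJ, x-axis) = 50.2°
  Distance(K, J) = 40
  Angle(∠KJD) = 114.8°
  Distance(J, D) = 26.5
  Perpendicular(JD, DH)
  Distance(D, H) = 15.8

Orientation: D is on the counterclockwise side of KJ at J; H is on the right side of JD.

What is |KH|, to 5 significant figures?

67.739

∠KJD = 114.8°, so JD runs at 50.2° + (180° − 114.8°) = 115.40° from the x-axis; with |JD| = 26.5, D = J + 26.5·(cos 115.40°, sin 115.40°) = (14.238, 54.670). JD is perpendicular to DH; with |DH| = 15.8 on the right of JD, H = D + 15.8·(0.90334, 0.42894) = (28.510, 61.447). Then |KH| = |H − K| = 67.739.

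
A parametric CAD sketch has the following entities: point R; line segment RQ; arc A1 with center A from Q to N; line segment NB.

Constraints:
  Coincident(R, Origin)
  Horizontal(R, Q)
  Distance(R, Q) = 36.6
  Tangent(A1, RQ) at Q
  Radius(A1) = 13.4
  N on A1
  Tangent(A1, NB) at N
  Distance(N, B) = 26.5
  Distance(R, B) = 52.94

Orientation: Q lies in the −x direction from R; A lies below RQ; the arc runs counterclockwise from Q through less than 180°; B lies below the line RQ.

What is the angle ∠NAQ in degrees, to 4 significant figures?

126.9°

Checks: |AN| = 13.40 ✓; ∠(AN, NB) = 90.00° ✓; |NB| = 26.50 ✓; |RB| = 52.94 ✓.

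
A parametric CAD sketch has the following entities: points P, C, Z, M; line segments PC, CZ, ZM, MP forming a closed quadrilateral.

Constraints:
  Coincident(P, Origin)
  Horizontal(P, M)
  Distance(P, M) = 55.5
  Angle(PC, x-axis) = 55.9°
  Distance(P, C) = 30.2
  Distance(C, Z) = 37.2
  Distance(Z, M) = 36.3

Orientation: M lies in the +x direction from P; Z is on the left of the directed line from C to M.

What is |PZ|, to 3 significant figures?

63.7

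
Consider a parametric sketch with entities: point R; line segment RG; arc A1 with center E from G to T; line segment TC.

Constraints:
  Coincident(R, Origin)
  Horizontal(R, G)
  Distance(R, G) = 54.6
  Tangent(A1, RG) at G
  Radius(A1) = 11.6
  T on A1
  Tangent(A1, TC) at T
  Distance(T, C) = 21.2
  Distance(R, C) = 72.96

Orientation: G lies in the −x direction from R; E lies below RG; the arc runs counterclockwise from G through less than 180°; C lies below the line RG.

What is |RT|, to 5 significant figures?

67.318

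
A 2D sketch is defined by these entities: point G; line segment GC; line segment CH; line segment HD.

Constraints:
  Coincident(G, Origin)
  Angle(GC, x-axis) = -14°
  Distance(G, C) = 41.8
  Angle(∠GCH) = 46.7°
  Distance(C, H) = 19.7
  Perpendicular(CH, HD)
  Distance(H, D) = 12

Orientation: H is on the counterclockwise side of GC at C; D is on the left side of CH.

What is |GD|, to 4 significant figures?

20.49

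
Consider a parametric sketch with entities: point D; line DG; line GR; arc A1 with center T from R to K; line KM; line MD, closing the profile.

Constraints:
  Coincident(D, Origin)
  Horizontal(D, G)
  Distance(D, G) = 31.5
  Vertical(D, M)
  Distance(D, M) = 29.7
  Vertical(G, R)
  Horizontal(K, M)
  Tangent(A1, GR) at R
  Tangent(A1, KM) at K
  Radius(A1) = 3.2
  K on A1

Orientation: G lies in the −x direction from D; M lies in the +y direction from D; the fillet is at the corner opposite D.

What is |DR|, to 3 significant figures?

41.2

The virtual corner opposite D is at (-31.5, 29.7). Tangency of A1 to GR means the radius TR is perpendicular to GR and since A1 is tangent to KM there, TK ⟂ KM, with radius 3.2, so the center T sits 3.2 in from both sides at T = (-28.3, 26.5). That places the tangent points at R = (-31.5, 26.5) on GR and K = (-28.3, 29.7) on KM. Then |DR| = |R − D| = 41.2.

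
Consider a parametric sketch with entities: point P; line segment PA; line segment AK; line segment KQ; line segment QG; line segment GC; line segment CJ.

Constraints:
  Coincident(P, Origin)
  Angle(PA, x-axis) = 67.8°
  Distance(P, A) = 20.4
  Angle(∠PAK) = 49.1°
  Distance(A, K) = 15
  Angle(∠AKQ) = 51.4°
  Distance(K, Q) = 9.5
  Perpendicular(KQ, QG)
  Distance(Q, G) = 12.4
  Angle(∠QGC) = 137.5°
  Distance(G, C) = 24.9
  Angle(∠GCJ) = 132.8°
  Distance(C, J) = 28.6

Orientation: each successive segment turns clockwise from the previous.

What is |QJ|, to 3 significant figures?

54.9

P is at the origin; PA runs at 67.8° with length 20.4, so A = (7.71, 18.9). ∠PAK = 49.1° gives AK at -63.1° from the x-axis; with |AK| = 15.0, K = (14.5, 5.51). ∠AKQ = 51.4° gives KQ at 168° from the x-axis; with |KQ| = 9.5, Q = (5.19, 7.44). KQ is perpendicular to QG, so QG runs at 78.3°; with |QG| = 12.4, G = (7.71, 19.6). ∠QGC = 137.5° gives GC at 35.8° from the x-axis; with |GC| = 24.9, C = (27.9, 34.1). ∠GCJ = 132.8° gives CJ at -11.4° from the x-axis; with |CJ| = 28.6, J = (55.9, 28.5). Then |QJ| = |J − Q| = 54.9.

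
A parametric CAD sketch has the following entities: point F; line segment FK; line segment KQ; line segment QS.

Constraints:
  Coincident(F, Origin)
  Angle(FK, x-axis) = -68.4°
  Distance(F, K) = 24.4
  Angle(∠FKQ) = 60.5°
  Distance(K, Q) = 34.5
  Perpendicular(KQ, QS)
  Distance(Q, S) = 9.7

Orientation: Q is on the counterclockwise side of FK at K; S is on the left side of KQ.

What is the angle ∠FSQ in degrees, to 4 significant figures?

117.2°

F is at the origin; FK runs at -68.4° with length 24.4, so K = 24.4·(cos -68.4°, sin -68.4°) = (8.982, -22.69). ∠FKQ = 60.5°, so KQ runs at -68.4° + (180° − 60.5°) = 51.10° from the x-axis; with |KQ| = 34.5, Q = K + 34.5·(cos 51.10°, sin 51.10°) = (30.65, 4.163). The perpendicularity gives QS at right angles to KQ; with |QS| = 9.7 on the left of KQ, S = Q + 9.7·(-0.7782, 0.6280) = (23.10, 10.25). Then cos ∠FSQ = SF·SQ / (|SF||SQ|), giving 117.2°.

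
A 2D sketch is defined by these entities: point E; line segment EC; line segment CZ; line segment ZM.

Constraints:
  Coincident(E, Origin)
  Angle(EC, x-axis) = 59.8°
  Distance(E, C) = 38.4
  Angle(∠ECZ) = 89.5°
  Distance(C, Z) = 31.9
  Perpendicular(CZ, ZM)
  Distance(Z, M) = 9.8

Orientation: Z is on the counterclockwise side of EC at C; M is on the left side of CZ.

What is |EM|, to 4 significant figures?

42.59

E is at the origin; EC runs at 59.8° with length 38.4, so C = 38.4·(cos 59.8°, sin 59.8°) = (19.32, 33.19). ∠ECZ = 89.5°, so CZ runs at 59.8° + (180° − 89.5°) = 150.3° from the x-axis; with |CZ| = 31.9, Z = C + 31.9·(cos 150.3°, sin 150.3°) = (-8.393, 48.99). The perpendicularity gives ZM at right angles to CZ; with |ZM| = 9.8 on the left of CZ, M = Z + 9.8·(-0.4955, -0.8686) = (-13.25, 40.48). Then |EM| = |M − E| = 42.59.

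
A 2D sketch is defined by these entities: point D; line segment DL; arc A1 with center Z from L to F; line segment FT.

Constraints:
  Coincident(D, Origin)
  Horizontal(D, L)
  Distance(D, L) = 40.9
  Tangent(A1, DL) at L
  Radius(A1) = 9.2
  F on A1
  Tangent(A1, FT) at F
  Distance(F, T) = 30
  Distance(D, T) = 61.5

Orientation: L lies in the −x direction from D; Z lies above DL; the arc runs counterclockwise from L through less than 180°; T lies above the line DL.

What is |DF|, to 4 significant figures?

35.41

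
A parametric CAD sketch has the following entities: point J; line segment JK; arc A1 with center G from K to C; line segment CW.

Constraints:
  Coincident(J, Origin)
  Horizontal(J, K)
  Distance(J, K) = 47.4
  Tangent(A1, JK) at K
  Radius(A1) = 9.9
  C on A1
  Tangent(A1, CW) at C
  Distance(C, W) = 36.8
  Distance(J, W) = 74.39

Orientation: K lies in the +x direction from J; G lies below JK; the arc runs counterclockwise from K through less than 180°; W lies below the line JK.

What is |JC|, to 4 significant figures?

41.75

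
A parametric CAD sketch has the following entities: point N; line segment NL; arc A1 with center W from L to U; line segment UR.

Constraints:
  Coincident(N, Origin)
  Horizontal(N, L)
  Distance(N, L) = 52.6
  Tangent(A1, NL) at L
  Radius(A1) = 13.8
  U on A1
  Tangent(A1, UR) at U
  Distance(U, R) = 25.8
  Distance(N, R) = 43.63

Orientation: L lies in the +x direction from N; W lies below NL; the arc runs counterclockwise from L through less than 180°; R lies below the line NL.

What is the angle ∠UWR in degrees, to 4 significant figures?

61.86°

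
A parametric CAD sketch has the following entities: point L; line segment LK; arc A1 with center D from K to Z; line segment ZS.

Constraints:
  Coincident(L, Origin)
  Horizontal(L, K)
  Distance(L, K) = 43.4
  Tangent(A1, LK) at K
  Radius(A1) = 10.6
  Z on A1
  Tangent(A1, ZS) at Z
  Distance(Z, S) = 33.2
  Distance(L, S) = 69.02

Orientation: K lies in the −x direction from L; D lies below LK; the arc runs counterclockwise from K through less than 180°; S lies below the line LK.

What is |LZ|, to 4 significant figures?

55.08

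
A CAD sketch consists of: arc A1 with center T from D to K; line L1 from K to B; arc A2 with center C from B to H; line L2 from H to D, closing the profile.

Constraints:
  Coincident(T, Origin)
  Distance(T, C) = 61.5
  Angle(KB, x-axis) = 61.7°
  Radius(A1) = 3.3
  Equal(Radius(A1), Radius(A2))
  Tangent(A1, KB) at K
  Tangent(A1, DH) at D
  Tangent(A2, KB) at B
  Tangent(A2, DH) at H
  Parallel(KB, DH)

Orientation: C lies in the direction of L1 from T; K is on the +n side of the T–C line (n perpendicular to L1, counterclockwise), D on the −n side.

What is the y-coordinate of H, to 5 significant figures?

52.585

Tangency of A1 to both parallel lines with radius 3.3 puts K and D at T ± 3.3·n: K = (-2.9056, 1.5645), D = (2.9056, -1.5645). Equal radii place B and H the same way about C: B = C + 3.3·n = (26.251, 55.714), H = C − 3.3·n = (32.062, 52.585). So H.y = 52.585.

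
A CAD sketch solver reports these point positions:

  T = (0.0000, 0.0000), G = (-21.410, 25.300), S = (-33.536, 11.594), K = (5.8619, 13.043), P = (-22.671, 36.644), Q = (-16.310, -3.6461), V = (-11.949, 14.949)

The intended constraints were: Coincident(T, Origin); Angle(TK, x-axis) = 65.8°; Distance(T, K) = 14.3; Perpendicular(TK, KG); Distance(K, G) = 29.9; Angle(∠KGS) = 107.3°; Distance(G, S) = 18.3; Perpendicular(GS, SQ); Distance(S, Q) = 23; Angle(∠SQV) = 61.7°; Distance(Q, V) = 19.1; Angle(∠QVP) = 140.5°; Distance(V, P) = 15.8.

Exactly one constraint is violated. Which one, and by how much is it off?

Distance(V, P) = 15.8 — off by 8.40.

T = (0.00, 0.00) ✓; TK at 65.80° ✓; |TK| = 14.30 ✓; ∠(TK, KG) = 90.00° ✓; |KG| = 29.90 ✓; ∠KGS = 107.3° ✓; |GS| = 18.30 ✓; ∠(GS, SQ) = 90.00° ✓; |SQ| = 23.00 ✓; ∠SQV = 61.70° ✓; |QV| = 19.10 ✓; ∠QVP = 140.5° ✓; |VP| = 24.20 ✗.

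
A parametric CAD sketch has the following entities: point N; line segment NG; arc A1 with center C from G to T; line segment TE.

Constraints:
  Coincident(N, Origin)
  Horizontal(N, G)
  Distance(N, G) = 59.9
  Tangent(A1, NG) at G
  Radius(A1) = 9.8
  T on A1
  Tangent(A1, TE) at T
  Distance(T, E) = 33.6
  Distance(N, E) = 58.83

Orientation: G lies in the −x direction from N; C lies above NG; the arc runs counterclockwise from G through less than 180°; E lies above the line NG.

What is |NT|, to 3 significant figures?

50.9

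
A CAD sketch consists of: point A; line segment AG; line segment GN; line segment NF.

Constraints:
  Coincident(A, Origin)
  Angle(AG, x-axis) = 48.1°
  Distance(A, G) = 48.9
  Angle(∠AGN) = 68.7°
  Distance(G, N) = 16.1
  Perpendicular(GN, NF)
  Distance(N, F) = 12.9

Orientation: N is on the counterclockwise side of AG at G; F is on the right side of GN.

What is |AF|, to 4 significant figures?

58.48

∠AGN = 68.7°, so GN runs at 48.1° + (180° − 68.7°) = 159.4° from the x-axis; with |GN| = 16.1, N = G + 16.1·(cos 159.4°, sin 159.4°) = (17.59, 42.06). The perpendicularity gives NF at right angles to GN; with |NF| = 12.9 on the right of GN, F = N + 12.9·(0.3518, 0.9361) = (22.13, 54.14). Then |AF| = |F − A| = 58.48.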